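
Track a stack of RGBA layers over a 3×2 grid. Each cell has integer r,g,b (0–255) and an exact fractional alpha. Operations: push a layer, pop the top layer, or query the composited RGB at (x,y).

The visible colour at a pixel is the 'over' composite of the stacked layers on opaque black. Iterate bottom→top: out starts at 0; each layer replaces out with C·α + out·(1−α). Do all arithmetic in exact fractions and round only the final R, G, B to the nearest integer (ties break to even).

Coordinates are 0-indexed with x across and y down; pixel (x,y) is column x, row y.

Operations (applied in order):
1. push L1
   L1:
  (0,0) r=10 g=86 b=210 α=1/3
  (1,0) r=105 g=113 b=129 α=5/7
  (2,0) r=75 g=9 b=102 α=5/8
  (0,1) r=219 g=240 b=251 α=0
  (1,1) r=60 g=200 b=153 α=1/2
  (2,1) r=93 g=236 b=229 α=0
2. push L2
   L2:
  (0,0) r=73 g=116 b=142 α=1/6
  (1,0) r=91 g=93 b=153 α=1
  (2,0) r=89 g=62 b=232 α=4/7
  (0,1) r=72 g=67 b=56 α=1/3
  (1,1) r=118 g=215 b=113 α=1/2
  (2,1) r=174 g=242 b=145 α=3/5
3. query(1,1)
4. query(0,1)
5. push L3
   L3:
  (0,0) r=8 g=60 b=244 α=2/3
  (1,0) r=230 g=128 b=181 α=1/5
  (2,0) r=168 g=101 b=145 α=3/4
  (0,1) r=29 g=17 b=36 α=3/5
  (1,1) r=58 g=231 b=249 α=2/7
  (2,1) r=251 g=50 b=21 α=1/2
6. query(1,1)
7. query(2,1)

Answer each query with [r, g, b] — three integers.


(1,1) stack=L1,L2; from [0,0,0]:
L1 α=1/2: [30, 100, 153/2]
L2 α=1/2: [74, 315/2, 379/4]
→ [74, 158, 95]

at x=0,y=1 over L1,L2:
L1 α=0: [0, 0, 0]
L2 α=1/3: [24, 67/3, 56/3]
rounded: [24, 22, 19]

at x=1,y=1 over L1,L2,L3:
L1 α=1/2: [30, 100, 153/2]
L2 α=1/2: [74, 315/2, 379/4]
L3 α=2/7: [486/7, 357/2, 3887/28]
→ [69, 178, 139]

query (2,1) [L1,L2,L3] — begin 0,0,0
+L1 (α=0) → [0, 0, 0]
+L2 (α=3/5) → [522/5, 726/5, 87]
+L3 (α=1/2) → [1777/10, 488/5, 54]
rounded: [178, 98, 54]


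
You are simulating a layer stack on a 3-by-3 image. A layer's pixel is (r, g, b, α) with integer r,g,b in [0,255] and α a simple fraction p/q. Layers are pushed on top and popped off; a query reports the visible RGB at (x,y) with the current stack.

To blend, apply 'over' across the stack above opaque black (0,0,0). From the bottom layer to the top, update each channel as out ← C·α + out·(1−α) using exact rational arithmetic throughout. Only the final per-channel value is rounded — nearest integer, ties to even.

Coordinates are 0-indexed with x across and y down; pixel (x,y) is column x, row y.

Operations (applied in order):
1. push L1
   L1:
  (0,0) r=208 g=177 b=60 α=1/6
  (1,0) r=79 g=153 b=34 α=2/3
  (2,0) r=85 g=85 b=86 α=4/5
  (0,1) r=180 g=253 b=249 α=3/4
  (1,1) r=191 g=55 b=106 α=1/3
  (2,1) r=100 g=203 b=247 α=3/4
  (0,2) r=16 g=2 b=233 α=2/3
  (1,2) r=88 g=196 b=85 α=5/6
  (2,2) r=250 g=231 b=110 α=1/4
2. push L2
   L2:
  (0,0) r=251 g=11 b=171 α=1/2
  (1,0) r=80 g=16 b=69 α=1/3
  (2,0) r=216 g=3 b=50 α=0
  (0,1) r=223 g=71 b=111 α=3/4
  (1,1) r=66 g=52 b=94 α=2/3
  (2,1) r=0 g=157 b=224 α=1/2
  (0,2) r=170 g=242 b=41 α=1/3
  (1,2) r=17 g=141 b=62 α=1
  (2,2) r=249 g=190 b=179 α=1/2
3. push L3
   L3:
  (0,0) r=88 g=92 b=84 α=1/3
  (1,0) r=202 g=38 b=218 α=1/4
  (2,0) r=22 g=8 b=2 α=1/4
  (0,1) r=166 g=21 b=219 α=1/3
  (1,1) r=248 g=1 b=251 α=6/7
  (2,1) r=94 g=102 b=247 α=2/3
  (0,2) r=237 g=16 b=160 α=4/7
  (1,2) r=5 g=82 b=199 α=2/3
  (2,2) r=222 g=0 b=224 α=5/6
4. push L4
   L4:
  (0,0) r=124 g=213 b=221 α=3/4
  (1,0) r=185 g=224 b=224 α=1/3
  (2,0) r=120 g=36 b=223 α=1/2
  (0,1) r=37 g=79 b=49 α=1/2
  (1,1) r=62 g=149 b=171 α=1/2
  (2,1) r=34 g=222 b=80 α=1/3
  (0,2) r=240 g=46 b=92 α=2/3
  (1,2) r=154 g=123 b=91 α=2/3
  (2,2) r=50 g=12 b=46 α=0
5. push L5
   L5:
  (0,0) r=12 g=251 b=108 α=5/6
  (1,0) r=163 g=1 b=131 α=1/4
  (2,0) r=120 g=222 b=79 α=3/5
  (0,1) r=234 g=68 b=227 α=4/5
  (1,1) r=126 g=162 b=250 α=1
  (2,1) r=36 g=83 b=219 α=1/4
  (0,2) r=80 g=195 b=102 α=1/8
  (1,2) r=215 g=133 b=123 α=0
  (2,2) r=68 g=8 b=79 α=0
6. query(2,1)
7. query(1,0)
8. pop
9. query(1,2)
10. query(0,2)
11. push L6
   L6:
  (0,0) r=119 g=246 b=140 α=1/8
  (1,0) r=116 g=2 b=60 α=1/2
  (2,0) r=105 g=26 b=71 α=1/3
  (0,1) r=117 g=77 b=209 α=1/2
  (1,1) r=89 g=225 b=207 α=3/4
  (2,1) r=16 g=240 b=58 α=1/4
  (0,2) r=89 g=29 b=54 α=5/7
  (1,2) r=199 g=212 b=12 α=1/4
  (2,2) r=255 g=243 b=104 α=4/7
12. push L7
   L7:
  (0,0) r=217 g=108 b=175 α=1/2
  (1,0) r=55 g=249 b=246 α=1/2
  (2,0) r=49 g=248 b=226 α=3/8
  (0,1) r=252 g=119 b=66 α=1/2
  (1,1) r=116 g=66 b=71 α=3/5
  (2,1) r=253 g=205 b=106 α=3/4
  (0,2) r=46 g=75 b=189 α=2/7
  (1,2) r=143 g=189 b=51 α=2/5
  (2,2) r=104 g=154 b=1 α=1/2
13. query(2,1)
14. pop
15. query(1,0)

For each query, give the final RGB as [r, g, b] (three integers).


(2,1) stack=L1,L2,L3,L4,L5; from [0,0,0]:
+L1 (α=3/4) → [75, 609/4, 741/4]
+L2 (α=1/2) → [75/2, 1237/8, 1637/8]
+L3 (α=2/3) → [451/6, 2869/24, 1863/8]
+L4 (α=1/3) → [553/9, 5533/36, 2183/12]
+L5 (α=1/4) → [661/12, 6529/48, 3059/16]
→ [55, 136, 191]

at x=1,y=0 over L1,L2,L3,L4,L5:
+L1 (α=2/3) → [158/3, 102, 68/3]
+L2 (α=1/3) → [556/9, 220/3, 343/9]
+L3 (α=1/4) → [581/6, 129/2, 997/12]
+L4 (α=1/3) → [1136/9, 353/3, 2341/18]
+L5 (α=1/4) → [1625/12, 177/2, 3127/24]
rounded: [135, 88, 130]

(1,2) stack=L1,L2,L3,L4; from [0,0,0]:
after L1 α=5/6: [220/3, 490/3, 425/6]
after L2 α=1: [17, 141, 62]
after L3 α=2/3: [9, 305/3, 460/3]
after L4 α=2/3: [317/3, 1043/9, 1006/9]
rounded: [106, 116, 112]

at x=0,y=2 over L1,L2,L3,L4:
L1 α=2/3: [32/3, 4/3, 466/3]
L2 α=1/3: [574/9, 734/9, 1055/9]
L3 α=4/7: [3418/21, 926/21, 425/3]
L4 α=2/3: [13498/63, 2858/63, 977/9]
= [214, 45, 109]

(2,1) stack=L1,L2,L3,L4,L6,L7; from [0,0,0]:
after L1 α=3/4: [75, 609/4, 741/4]
after L2 α=1/2: [75/2, 1237/8, 1637/8]
after L3 α=2/3: [451/6, 2869/24, 1863/8]
after L4 α=1/3: [553/9, 5533/36, 2183/12]
after L6 α=1/4: [601/12, 8413/48, 2415/16]
after L7 α=3/4: [9709/48, 37933/192, 7503/64]
= [202, 198, 117]

(1,0) stack=L1,L2,L3,L4,L6; from [0,0,0]:
L1 α=2/3: [158/3, 102, 68/3]
L2 α=1/3: [556/9, 220/3, 343/9]
L3 α=1/4: [581/6, 129/2, 997/12]
L4 α=1/3: [1136/9, 353/3, 2341/18]
L6 α=1/2: [1090/9, 359/6, 3421/36]
→ [121, 60, 95]


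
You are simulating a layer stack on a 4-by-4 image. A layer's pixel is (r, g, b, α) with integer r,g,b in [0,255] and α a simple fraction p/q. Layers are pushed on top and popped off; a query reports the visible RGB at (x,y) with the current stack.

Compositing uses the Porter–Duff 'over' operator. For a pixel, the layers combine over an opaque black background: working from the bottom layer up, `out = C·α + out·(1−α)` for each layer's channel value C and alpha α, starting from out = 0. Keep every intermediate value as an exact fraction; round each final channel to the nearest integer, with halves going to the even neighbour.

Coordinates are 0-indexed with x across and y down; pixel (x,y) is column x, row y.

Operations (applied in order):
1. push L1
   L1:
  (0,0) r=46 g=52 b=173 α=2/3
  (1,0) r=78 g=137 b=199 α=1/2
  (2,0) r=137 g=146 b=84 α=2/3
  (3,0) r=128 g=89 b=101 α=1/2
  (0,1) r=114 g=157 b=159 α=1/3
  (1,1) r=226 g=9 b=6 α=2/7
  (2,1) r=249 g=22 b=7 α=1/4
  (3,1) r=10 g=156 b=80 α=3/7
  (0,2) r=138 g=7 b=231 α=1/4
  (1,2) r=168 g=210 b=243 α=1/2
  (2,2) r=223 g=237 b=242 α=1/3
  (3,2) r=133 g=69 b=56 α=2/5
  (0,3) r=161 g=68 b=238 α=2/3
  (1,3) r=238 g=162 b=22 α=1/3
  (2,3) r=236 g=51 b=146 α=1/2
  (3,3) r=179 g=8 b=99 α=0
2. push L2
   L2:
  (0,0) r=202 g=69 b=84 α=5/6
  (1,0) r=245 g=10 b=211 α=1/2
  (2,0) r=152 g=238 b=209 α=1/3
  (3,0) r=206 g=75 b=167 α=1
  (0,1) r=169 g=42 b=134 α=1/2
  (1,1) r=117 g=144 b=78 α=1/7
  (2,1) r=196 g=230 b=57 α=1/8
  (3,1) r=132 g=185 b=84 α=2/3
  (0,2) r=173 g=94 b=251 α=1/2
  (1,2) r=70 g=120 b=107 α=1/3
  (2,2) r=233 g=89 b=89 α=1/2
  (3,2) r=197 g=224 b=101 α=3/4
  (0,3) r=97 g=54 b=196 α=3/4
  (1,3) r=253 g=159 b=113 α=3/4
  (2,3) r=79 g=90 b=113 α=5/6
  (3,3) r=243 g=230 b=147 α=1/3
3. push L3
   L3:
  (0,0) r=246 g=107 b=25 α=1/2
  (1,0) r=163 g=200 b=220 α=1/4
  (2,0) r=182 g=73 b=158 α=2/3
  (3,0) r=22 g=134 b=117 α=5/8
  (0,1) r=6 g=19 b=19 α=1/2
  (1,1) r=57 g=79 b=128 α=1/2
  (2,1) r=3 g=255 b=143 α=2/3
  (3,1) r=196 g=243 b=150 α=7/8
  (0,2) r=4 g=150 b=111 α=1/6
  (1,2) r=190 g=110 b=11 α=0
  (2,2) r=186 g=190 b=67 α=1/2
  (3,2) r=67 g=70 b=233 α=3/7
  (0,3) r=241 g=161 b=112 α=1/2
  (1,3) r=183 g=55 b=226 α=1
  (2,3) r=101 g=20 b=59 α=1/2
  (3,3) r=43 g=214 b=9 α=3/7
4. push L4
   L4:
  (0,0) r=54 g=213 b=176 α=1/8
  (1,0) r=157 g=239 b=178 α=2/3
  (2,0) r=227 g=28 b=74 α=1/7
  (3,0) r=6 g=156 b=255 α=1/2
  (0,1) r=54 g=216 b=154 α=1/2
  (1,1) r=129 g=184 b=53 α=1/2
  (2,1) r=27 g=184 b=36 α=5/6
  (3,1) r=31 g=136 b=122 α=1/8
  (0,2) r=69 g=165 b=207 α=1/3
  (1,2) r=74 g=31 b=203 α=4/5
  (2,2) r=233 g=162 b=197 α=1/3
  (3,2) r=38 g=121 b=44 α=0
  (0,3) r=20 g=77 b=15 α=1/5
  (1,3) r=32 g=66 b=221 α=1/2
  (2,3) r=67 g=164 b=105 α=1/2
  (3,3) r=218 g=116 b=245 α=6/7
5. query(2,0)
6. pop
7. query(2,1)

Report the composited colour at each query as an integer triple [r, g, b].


query (2,0) [L1,L2,L3,L4] — begin 0,0,0
after L1 α=2/3: [274/3, 292/3, 56]
after L2 α=1/3: [1004/9, 1298/9, 107]
after L3 α=2/3: [4280/27, 2612/27, 141]
after L4 α=1/7: [10603/63, 5476/63, 920/7]
= [168, 87, 131]

at x=2,y=1 over L1,L2,L3:
L1 α=1/4: [249/4, 11/2, 7/4]
L2 α=1/8: [2527/32, 537/16, 277/32]
L3 α=2/3: [2719/96, 2899/16, 3143/32]
rounded: [28, 181, 98]


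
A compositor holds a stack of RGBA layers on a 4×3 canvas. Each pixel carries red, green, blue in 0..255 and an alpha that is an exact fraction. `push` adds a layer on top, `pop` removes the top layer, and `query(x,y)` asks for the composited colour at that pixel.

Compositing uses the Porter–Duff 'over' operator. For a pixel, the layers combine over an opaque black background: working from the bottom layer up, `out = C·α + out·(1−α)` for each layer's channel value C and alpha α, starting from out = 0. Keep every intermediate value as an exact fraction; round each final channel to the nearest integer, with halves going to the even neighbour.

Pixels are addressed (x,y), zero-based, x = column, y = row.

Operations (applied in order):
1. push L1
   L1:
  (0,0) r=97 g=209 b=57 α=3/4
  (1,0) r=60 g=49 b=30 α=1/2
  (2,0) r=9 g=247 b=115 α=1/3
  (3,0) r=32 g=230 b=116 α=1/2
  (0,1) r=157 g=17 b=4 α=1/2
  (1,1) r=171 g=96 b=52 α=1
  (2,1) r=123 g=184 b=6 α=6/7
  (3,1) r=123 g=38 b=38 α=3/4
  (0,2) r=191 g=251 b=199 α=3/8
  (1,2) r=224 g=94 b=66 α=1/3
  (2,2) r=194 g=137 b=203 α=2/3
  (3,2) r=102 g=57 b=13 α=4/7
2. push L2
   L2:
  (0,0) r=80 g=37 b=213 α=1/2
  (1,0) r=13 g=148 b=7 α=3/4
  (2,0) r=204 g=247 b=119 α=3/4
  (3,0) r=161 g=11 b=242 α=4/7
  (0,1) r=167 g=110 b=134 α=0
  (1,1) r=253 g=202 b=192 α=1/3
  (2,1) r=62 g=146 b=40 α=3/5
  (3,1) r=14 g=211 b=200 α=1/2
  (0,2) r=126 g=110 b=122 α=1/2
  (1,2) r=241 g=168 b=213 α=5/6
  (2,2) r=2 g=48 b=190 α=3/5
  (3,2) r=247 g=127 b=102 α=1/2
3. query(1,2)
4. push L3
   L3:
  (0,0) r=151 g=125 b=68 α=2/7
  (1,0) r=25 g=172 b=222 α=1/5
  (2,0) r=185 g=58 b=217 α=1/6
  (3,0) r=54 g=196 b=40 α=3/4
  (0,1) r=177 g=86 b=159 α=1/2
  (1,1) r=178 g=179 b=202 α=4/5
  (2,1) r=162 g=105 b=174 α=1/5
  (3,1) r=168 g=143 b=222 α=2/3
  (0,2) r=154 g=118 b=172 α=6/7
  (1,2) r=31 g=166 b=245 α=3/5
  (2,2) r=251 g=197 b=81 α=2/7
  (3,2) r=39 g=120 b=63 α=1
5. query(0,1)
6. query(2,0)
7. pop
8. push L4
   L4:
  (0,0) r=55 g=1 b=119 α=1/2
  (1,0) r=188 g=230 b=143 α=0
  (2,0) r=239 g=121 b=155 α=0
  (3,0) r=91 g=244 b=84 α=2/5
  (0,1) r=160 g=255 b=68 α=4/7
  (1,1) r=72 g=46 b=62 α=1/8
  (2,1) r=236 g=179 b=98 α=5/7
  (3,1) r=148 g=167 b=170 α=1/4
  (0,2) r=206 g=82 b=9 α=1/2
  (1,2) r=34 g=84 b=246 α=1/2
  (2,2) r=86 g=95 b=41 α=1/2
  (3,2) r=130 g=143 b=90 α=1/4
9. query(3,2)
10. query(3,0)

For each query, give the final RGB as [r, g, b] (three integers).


(1,2) stack=L1,L2; from [0,0,0]:
after L1 α=1/3: [224/3, 94/3, 22]
after L2 α=5/6: [3839/18, 1307/9, 1087/6]
→ [213, 145, 181]

query (0,1) [L1,L2,L3] — begin 0,0,0
+L1 (α=1/2) → [157/2, 17/2, 2]
+L2 (α=0) → [157/2, 17/2, 2]
+L3 (α=1/2) → [511/4, 189/4, 161/2]
rounded: [128, 47, 80]

at x=2,y=0 over L1,L2,L3:
+L1 (α=1/3) → [3, 247/3, 115/3]
+L2 (α=3/4) → [615/4, 1235/6, 593/6]
+L3 (α=1/6) → [3815/24, 6523/36, 4267/36]
= [159, 181, 119]

(3,2) stack=L1,L2,L4; from [0,0,0]:
+L1 (α=4/7) → [408/7, 228/7, 52/7]
+L2 (α=1/2) → [2137/14, 1117/14, 383/7]
+L4 (α=1/4) → [8231/56, 5353/56, 1779/28]
= [147, 96, 64]

at x=3,y=0 over L1,L2,L4:
after L1 α=1/2: [16, 115, 58]
after L2 α=4/7: [692/7, 389/7, 1142/7]
after L4 α=2/5: [670/7, 4583/35, 4602/35]
= [96, 131, 131]


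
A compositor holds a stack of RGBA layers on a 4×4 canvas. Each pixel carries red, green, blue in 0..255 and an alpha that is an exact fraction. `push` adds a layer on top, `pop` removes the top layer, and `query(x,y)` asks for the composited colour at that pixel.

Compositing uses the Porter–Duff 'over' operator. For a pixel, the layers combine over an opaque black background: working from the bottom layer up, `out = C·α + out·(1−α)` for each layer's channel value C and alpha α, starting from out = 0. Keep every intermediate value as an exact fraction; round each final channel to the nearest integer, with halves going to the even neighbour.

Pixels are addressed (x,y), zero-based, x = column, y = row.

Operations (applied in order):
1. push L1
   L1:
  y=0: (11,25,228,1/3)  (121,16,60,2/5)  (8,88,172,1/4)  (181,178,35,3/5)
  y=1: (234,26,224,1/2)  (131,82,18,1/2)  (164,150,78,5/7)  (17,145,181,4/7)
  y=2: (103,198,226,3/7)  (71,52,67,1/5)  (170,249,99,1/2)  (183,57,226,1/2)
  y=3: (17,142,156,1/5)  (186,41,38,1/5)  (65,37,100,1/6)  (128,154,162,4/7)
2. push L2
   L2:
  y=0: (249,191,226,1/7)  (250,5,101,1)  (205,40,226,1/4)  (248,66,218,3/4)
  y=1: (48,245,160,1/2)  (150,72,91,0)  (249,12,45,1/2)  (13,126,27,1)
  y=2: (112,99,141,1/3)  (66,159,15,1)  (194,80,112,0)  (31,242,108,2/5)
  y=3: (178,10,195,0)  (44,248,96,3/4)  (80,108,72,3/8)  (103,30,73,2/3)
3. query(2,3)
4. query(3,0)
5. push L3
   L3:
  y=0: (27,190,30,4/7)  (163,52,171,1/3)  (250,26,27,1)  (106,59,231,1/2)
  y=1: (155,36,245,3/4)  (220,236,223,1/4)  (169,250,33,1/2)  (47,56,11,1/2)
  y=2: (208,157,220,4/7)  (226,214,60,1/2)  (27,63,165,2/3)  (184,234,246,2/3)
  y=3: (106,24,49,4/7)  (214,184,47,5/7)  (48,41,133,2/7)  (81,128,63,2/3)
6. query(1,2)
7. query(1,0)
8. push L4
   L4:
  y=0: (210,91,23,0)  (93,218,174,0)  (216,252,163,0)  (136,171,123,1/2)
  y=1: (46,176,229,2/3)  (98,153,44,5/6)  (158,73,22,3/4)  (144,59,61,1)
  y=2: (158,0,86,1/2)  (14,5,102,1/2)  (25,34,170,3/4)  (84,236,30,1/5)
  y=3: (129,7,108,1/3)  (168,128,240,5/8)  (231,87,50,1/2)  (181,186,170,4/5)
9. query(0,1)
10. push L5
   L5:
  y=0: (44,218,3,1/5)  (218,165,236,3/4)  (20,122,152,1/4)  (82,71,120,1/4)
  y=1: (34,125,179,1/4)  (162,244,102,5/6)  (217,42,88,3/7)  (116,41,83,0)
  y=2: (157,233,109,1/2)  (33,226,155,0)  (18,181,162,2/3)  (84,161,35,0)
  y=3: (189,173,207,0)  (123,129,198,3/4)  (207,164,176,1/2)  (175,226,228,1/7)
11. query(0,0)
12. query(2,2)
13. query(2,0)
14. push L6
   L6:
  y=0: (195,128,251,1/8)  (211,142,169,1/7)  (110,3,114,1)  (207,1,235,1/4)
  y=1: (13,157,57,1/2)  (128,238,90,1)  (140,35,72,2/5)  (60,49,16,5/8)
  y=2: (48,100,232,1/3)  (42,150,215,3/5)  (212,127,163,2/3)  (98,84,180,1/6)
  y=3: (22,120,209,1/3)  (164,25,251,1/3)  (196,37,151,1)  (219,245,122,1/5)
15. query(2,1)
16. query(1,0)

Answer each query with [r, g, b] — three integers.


at x=2,y=3 over L1,L2:
+L1 (α=1/6) → [65/6, 37/6, 50/3]
+L2 (α=3/8) → [1765/48, 2129/48, 449/12]
= [37, 44, 37]

query (3,0) [L1,L2] — begin 0,0,0
after L1 α=3/5: [543/5, 534/5, 21]
after L2 α=3/4: [4263/20, 381/5, 675/4]
= [213, 76, 169]

(1,2) stack=L1,L2,L3; from [0,0,0]:
+L1 (α=1/5) → [71/5, 52/5, 67/5]
+L2 (α=1) → [66, 159, 15]
+L3 (α=1/2) → [146, 373/2, 75/2]
= [146, 186, 38]

query (1,0) [L1,L2,L3] — begin 0,0,0
after L1 α=2/5: [242/5, 32/5, 24]
after L2 α=1: [250, 5, 101]
after L3 α=1/3: [221, 62/3, 373/3]
→ [221, 21, 124]

query (0,1) [L1,L2,L3,L4] — begin 0,0,0
L1 α=1/2: [117, 13, 112]
L2 α=1/2: [165/2, 129, 136]
L3 α=3/4: [1095/8, 237/4, 871/4]
L4 α=2/3: [1831/24, 1645/12, 901/4]
rounded: [76, 137, 225]

(0,0) stack=L1,L2,L3,L4,L5; from [0,0,0]:
L1 α=1/3: [11/3, 25/3, 76]
L2 α=1/7: [271/7, 241/7, 682/7]
L3 α=4/7: [1569/49, 6043/49, 2886/49]
L4 α=0: [1569/49, 6043/49, 2886/49]
L5 α=1/5: [8432/245, 34854/245, 11691/245]
→ [34, 142, 48]

query (2,2) [L1,L2,L3,L4,L5] — begin 0,0,0
L1 α=1/2: [85, 249/2, 99/2]
L2 α=0: [85, 249/2, 99/2]
L3 α=2/3: [139/3, 167/2, 253/2]
L4 α=3/4: [91/3, 371/8, 1273/8]
L5 α=2/3: [199/9, 1089/8, 3865/24]
→ [22, 136, 161]

query (2,0) [L1,L2,L3,L4,L5] — begin 0,0,0
L1 α=1/4: [2, 22, 43]
L2 α=1/4: [211/4, 53/2, 355/4]
L3 α=1: [250, 26, 27]
L4 α=0: [250, 26, 27]
L5 α=1/4: [385/2, 50, 233/4]
→ [192, 50, 58]

query (2,1) [L1,L2,L3,L4,L5,L6] — begin 0,0,0
after L1 α=5/7: [820/7, 750/7, 390/7]
after L2 α=1/2: [2563/14, 417/7, 705/14]
after L3 α=1/2: [4929/28, 2167/14, 1167/28]
after L4 α=3/4: [18201/112, 5233/56, 3015/112]
after L5 α=3/7: [36429/196, 6997/98, 10407/196]
after L6 α=2/5: [164167/980, 27851/490, 11889/196]
→ [168, 57, 61]

(1,0) stack=L1,L2,L3,L4,L5,L6; from [0,0,0]:
L1 α=2/5: [242/5, 32/5, 24]
L2 α=1: [250, 5, 101]
L3 α=1/3: [221, 62/3, 373/3]
L4 α=0: [221, 62/3, 373/3]
L5 α=3/4: [875/4, 1547/12, 2497/12]
L6 α=1/7: [3047/14, 1831/14, 405/2]
rounded: [218, 131, 202]


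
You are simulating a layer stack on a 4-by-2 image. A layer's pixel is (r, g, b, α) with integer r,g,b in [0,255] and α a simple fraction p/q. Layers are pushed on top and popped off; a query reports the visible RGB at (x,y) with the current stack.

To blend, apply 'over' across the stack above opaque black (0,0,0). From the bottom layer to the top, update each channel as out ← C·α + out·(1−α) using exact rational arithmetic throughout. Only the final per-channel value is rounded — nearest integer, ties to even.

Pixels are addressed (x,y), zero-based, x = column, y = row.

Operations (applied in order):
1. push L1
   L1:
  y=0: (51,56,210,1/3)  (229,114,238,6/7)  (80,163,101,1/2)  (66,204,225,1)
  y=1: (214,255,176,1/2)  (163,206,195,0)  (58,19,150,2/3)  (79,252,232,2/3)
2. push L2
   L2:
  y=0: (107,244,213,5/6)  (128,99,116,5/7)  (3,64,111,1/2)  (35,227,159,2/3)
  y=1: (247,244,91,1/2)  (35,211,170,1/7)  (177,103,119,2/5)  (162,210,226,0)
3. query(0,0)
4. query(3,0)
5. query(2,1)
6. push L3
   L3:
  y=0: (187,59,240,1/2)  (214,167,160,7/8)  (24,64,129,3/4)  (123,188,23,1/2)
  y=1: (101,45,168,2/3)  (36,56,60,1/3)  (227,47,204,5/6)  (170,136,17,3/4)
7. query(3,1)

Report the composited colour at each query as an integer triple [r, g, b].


query (0,0) [L1,L2] — begin 0,0,0
L1 α=1/3: [17, 56/3, 70]
L2 α=5/6: [92, 1858/9, 1135/6]
= [92, 206, 189]

(3,0) stack=L1,L2; from [0,0,0]:
+L1 (α=1) → [66, 204, 225]
+L2 (α=2/3) → [136/3, 658/3, 181]
= [45, 219, 181]

(2,1) stack=L1,L2; from [0,0,0]:
+L1 (α=2/3) → [116/3, 38/3, 100]
+L2 (α=2/5) → [94, 244/5, 538/5]
rounded: [94, 49, 108]

(3,1) stack=L1,L2,L3; from [0,0,0]:
L1 α=2/3: [158/3, 168, 464/3]
L2 α=0: [158/3, 168, 464/3]
L3 α=3/4: [422/3, 144, 617/12]
→ [141, 144, 51]


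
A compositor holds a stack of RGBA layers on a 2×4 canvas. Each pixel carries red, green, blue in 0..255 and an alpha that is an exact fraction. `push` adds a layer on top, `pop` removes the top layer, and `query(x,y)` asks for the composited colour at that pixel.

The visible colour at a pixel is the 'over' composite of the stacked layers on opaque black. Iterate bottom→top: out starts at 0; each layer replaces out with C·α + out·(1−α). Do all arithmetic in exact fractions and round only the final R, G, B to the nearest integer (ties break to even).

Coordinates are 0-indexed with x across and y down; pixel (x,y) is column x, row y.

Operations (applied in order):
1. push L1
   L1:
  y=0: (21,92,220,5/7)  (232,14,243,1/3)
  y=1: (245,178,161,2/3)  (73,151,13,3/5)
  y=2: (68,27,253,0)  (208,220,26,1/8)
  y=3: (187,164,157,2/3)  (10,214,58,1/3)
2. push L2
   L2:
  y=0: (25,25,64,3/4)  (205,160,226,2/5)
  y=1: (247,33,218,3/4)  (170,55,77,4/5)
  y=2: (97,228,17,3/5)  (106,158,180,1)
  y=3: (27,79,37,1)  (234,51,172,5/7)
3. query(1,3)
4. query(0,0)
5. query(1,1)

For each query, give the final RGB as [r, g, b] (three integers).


at x=1,y=3 over L1,L2:
L1 α=1/3: [10/3, 214/3, 58/3]
L2 α=5/7: [3530/21, 1193/21, 2696/21]
rounded: [168, 57, 128]

(0,0) stack=L1,L2; from [0,0,0]:
L1 α=5/7: [15, 460/7, 1100/7]
L2 α=3/4: [45/2, 985/28, 611/7]
→ [22, 35, 87]

query (1,1) [L1,L2] — begin 0,0,0
+L1 (α=3/5) → [219/5, 453/5, 39/5]
+L2 (α=4/5) → [3619/25, 1553/25, 1579/25]
= [145, 62, 63]


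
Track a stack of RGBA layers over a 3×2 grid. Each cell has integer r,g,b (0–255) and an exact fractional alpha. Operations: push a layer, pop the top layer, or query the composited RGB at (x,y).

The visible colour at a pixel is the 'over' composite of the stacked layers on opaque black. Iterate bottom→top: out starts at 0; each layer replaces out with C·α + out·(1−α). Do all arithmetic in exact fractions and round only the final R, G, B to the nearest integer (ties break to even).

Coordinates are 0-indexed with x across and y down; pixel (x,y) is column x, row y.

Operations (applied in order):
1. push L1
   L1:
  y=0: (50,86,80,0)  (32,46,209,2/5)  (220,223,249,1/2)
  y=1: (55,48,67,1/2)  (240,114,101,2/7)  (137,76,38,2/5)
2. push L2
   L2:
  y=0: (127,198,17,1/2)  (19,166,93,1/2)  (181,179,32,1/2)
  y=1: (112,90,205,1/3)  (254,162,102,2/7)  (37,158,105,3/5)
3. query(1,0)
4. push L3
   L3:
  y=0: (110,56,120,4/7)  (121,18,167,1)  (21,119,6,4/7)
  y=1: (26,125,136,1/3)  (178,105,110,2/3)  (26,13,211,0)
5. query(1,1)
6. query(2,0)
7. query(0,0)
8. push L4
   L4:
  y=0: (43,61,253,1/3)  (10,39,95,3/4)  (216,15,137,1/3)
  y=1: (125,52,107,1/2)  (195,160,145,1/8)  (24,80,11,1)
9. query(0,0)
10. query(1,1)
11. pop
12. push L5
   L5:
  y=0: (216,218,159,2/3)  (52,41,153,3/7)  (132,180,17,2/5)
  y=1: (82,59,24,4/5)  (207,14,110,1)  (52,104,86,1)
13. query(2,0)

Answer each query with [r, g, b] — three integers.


query (1,0) [L1,L2] — begin 0,0,0
L1 α=2/5: [64/5, 92/5, 418/5]
L2 α=1/2: [159/10, 461/5, 883/10]
→ [16, 92, 88]

(1,1) stack=L1,L2,L3; from [0,0,0]:
L1 α=2/7: [480/7, 228/7, 202/7]
L2 α=2/7: [5956/49, 3408/49, 2438/49]
L3 α=2/3: [7800/49, 4566/49, 4406/49]
= [159, 93, 90]

query (2,0) [L1,L2,L3] — begin 0,0,0
+L1 (α=1/2) → [110, 223/2, 249/2]
+L2 (α=1/2) → [291/2, 581/4, 313/4]
+L3 (α=4/7) → [1041/14, 521/4, 1035/28]
rounded: [74, 130, 37]

at x=0,y=0 over L1,L2,L3:
after L1 α=0: [0, 0, 0]
after L2 α=1/2: [127/2, 99, 17/2]
after L3 α=4/7: [1261/14, 521/7, 1011/14]
= [90, 74, 72]

query (0,0) [L1,L2,L3,L4] — begin 0,0,0
+L1 (α=0) → [0, 0, 0]
+L2 (α=1/2) → [127/2, 99, 17/2]
+L3 (α=4/7) → [1261/14, 521/7, 1011/14]
+L4 (α=1/3) → [1562/21, 1469/21, 2782/21]
rounded: [74, 70, 132]

at x=1,y=1 over L1,L2,L3,L4:
after L1 α=2/7: [480/7, 228/7, 202/7]
after L2 α=2/7: [5956/49, 3408/49, 2438/49]
after L3 α=2/3: [7800/49, 4566/49, 4406/49]
after L4 α=1/8: [9165/56, 2843/28, 5421/56]
= [164, 102, 97]

query (2,0) [L1,L2,L3,L5] — begin 0,0,0
L1 α=1/2: [110, 223/2, 249/2]
L2 α=1/2: [291/2, 581/4, 313/4]
L3 α=4/7: [1041/14, 521/4, 1035/28]
L5 α=2/5: [6819/70, 3003/20, 4057/140]
= [97, 150, 29]


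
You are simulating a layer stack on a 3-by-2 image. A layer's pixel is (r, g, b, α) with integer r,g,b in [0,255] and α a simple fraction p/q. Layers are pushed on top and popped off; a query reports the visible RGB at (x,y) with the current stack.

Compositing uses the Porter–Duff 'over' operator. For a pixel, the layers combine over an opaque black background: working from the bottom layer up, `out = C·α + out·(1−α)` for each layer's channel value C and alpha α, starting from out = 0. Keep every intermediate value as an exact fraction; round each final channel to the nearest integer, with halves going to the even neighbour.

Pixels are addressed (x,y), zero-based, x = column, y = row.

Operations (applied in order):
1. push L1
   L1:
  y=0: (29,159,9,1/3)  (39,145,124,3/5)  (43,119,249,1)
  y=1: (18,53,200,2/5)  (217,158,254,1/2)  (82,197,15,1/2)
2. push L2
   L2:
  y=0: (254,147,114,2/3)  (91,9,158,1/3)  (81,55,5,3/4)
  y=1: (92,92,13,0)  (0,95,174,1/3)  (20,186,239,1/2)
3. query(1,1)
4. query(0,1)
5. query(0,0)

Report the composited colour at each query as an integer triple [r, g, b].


(1,1) stack=L1,L2; from [0,0,0]:
L1 α=1/2: [217/2, 79, 127]
L2 α=1/3: [217/3, 253/3, 428/3]
rounded: [72, 84, 143]

(0,1) stack=L1,L2; from [0,0,0]:
L1 α=2/5: [36/5, 106/5, 80]
L2 α=0: [36/5, 106/5, 80]
rounded: [7, 21, 80]

query (0,0) [L1,L2] — begin 0,0,0
after L1 α=1/3: [29/3, 53, 3]
after L2 α=2/3: [1553/9, 347/3, 77]
rounded: [173, 116, 77]


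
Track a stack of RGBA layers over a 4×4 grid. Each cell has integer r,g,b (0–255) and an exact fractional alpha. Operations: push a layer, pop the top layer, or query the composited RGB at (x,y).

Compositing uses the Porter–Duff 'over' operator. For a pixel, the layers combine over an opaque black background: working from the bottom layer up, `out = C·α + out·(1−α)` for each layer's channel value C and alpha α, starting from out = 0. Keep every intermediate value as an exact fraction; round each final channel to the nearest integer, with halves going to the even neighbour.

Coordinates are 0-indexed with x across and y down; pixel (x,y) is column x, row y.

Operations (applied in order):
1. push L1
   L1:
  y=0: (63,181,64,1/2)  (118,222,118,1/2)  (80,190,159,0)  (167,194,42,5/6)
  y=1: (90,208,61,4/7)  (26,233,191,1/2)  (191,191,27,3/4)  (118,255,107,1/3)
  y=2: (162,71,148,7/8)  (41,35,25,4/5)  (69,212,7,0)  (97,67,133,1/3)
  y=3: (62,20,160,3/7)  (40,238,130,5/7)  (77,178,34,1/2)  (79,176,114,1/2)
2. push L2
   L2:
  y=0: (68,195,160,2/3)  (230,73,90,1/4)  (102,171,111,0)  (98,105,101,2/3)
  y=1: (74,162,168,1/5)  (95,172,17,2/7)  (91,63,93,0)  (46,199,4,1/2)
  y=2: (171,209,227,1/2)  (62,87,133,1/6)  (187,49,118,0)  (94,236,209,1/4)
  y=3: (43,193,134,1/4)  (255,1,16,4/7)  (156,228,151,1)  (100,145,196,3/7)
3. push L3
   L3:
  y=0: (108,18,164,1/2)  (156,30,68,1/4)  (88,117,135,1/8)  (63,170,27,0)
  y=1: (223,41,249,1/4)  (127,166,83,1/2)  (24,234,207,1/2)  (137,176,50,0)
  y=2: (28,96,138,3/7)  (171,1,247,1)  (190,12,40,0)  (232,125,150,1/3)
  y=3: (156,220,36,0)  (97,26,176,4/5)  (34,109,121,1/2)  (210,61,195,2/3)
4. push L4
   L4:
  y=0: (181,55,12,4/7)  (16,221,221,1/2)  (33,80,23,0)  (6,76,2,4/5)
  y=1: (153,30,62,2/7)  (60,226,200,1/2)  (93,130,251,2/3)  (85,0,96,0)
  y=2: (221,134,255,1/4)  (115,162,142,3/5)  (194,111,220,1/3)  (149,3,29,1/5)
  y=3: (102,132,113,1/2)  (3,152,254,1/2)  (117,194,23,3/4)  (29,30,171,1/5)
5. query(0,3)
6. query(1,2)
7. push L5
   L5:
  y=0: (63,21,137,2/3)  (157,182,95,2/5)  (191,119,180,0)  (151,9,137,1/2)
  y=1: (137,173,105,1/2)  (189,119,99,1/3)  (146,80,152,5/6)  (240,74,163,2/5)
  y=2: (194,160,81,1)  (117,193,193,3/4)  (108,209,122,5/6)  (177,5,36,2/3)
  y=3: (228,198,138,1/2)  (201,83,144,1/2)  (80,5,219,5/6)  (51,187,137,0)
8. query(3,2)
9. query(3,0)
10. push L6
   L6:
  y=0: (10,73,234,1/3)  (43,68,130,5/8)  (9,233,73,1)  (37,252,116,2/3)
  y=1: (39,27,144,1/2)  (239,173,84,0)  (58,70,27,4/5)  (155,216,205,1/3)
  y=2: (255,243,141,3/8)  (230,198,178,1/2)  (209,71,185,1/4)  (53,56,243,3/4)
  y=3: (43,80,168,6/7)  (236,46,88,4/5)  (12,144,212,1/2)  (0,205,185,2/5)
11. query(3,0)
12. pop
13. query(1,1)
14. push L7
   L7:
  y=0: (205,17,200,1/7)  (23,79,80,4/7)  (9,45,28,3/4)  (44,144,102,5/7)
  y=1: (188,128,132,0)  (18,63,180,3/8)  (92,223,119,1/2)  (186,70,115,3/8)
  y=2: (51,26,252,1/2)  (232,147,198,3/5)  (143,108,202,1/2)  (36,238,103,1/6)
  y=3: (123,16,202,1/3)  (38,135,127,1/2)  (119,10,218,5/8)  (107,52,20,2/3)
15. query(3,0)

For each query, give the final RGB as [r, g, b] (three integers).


query (0,3) [L1,L2,L3,L4] — begin 0,0,0
after L1 α=3/7: [186/7, 60/7, 480/7]
after L2 α=1/4: [859/28, 1531/28, 1189/14]
after L3 α=0: [859/28, 1531/28, 1189/14]
after L4 α=1/2: [3715/56, 5227/56, 2771/28]
→ [66, 93, 99]

at x=1,y=2 over L1,L2,L3,L4:
L1 α=4/5: [164/5, 28, 20]
L2 α=1/6: [113/3, 227/6, 233/6]
L3 α=1: [171, 1, 247]
L4 α=3/5: [687/5, 488/5, 184]
= [137, 98, 184]

query (3,2) [L1,L2,L3,L4,L5] — begin 0,0,0
after L1 α=1/3: [97/3, 67/3, 133/3]
after L2 α=1/4: [191/4, 303/4, 171/2]
after L3 α=1/3: [655/6, 553/6, 107]
after L4 α=1/5: [1757/15, 223/3, 457/5]
after L5 α=2/3: [7067/45, 253/9, 817/15]
→ [157, 28, 54]

(3,0) stack=L1,L2,L3,L4,L5; from [0,0,0]:
L1 α=5/6: [835/6, 485/3, 35]
L2 α=2/3: [2011/18, 1115/9, 79]
L3 α=0: [2011/18, 1115/9, 79]
L4 α=4/5: [2443/90, 3851/45, 87/5]
L5 α=1/2: [16033/180, 2128/45, 386/5]
→ [89, 47, 77]

at x=3,y=0 over L1,L2,L3,L4,L5,L6:
+L1 (α=5/6) → [835/6, 485/3, 35]
+L2 (α=2/3) → [2011/18, 1115/9, 79]
+L3 (α=0) → [2011/18, 1115/9, 79]
+L4 (α=4/5) → [2443/90, 3851/45, 87/5]
+L5 (α=1/2) → [16033/180, 2128/45, 386/5]
+L6 (α=2/3) → [29353/540, 24808/135, 1546/15]
→ [54, 184, 103]

query (1,1) [L1,L2,L3,L4,L5] — begin 0,0,0
after L1 α=1/2: [13, 233/2, 191/2]
after L2 α=2/7: [255/7, 1853/14, 1023/14]
after L3 α=1/2: [572/7, 4177/28, 2185/28]
after L4 α=1/2: [496/7, 10505/56, 7785/56]
after L5 α=1/3: [2315/21, 13837/84, 3519/28]
rounded: [110, 165, 126]

at x=3,y=0 over L1,L2,L3,L4,L5,L7:
L1 α=5/6: [835/6, 485/3, 35]
L2 α=2/3: [2011/18, 1115/9, 79]
L3 α=0: [2011/18, 1115/9, 79]
L4 α=4/5: [2443/90, 3851/45, 87/5]
L5 α=1/2: [16033/180, 2128/45, 386/5]
L7 α=5/7: [5119/90, 36656/315, 3322/35]
→ [57, 116, 95]


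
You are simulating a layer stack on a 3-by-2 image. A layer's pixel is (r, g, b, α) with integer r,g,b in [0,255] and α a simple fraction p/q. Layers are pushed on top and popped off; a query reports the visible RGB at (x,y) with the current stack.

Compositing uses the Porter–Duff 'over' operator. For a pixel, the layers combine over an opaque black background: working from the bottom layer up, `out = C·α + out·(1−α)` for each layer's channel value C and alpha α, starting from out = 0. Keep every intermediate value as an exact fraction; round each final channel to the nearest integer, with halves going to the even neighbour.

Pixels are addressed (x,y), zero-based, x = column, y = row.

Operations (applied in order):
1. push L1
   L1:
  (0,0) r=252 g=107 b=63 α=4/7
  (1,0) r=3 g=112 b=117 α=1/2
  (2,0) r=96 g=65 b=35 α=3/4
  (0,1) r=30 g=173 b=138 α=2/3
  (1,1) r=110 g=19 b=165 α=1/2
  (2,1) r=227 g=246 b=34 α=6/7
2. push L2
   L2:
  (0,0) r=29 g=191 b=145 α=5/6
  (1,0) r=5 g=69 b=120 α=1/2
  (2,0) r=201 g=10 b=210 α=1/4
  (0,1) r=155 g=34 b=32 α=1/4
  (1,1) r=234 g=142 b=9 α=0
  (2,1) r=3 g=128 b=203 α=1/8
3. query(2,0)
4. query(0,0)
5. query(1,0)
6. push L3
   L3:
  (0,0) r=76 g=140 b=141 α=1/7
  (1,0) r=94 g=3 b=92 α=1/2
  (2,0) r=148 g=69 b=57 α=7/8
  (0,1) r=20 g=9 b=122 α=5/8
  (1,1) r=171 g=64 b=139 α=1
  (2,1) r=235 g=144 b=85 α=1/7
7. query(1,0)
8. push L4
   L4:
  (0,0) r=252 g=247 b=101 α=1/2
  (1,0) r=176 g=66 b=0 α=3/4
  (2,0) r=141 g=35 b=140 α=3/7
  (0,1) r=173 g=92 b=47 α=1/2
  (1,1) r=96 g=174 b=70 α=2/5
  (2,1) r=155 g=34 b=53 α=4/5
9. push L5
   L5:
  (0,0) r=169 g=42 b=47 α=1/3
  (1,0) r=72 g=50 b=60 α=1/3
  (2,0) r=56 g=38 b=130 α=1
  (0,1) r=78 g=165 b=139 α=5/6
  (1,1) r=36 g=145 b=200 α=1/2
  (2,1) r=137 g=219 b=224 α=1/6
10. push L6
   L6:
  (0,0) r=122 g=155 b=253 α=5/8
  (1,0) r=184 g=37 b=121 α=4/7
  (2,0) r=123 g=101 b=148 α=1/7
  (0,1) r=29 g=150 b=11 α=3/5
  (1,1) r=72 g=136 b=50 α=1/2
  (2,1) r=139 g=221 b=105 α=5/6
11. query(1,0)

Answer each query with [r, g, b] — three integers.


(2,0) stack=L1,L2; from [0,0,0]:
L1 α=3/4: [72, 195/4, 105/4]
L2 α=1/4: [417/4, 625/16, 1155/16]
→ [104, 39, 72]

(0,0) stack=L1,L2; from [0,0,0]:
+L1 (α=4/7) → [144, 428/7, 36]
+L2 (α=5/6) → [289/6, 2371/14, 761/6]
rounded: [48, 169, 127]

query (1,0) [L1,L2] — begin 0,0,0
after L1 α=1/2: [3/2, 56, 117/2]
after L2 α=1/2: [13/4, 125/2, 357/4]
→ [3, 62, 89]

(1,0) stack=L1,L2,L3; from [0,0,0]:
L1 α=1/2: [3/2, 56, 117/2]
L2 α=1/2: [13/4, 125/2, 357/4]
L3 α=1/2: [389/8, 131/4, 725/8]
= [49, 33, 91]

(1,0) stack=L1,L2,L3,L4,L5,L6; from [0,0,0]:
after L1 α=1/2: [3/2, 56, 117/2]
after L2 α=1/2: [13/4, 125/2, 357/4]
after L3 α=1/2: [389/8, 131/4, 725/8]
after L4 α=3/4: [4613/32, 923/16, 725/32]
after L5 α=1/3: [5765/48, 441/8, 1685/48]
after L6 α=4/7: [17541/112, 2507/56, 1347/16]
→ [157, 45, 84]


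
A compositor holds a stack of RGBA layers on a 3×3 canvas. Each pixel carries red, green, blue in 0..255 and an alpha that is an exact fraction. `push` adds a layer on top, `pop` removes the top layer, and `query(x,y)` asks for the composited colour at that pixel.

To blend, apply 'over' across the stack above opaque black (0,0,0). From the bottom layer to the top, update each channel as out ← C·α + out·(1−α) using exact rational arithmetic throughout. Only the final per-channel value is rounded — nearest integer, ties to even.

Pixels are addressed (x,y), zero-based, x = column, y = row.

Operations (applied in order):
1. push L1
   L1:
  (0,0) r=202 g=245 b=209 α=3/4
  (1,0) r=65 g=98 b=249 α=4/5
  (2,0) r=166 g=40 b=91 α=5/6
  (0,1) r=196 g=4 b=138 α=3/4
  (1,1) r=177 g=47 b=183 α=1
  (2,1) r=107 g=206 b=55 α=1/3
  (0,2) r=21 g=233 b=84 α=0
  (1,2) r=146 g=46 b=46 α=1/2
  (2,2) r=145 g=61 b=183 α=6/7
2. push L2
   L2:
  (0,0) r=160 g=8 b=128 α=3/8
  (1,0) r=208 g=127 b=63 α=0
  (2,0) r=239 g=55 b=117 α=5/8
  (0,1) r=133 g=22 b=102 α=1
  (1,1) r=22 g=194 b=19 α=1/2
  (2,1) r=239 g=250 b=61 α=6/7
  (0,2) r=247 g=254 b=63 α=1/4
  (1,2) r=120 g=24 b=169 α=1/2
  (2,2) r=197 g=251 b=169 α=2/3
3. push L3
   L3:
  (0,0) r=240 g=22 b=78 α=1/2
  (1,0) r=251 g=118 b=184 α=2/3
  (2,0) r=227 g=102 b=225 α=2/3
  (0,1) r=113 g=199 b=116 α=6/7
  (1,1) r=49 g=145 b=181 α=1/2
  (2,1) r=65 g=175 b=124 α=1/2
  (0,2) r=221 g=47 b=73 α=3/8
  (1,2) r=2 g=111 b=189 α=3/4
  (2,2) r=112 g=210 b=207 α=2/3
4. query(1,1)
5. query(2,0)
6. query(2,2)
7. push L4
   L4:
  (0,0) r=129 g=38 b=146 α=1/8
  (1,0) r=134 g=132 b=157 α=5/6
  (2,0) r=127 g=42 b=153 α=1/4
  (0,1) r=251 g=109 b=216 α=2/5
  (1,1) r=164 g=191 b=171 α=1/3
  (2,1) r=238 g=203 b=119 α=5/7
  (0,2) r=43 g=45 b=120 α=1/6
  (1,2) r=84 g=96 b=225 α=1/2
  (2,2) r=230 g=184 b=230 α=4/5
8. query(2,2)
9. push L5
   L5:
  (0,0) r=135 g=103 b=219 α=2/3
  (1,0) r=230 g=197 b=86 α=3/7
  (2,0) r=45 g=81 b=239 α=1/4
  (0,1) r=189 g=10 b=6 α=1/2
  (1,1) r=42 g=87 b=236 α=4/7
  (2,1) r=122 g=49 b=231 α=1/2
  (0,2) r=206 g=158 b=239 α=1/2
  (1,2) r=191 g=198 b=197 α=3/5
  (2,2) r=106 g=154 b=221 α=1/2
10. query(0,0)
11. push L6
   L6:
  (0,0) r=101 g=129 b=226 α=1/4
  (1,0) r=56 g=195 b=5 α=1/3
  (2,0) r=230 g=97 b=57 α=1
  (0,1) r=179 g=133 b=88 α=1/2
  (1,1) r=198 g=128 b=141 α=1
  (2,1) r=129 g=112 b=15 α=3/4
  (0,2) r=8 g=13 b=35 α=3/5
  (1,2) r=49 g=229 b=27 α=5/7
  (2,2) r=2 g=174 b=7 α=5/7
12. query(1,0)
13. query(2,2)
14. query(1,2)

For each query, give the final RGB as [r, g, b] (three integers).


query (1,1) [L1,L2,L3] — begin 0,0,0
L1 α=1: [177, 47, 183]
L2 α=1/2: [199/2, 241/2, 101]
L3 α=1/2: [297/4, 531/4, 141]
→ [74, 133, 141]

(2,0) stack=L1,L2,L3; from [0,0,0]:
L1 α=5/6: [415/3, 100/3, 455/6]
L2 α=5/8: [805/4, 375/8, 1625/16]
L3 α=2/3: [2621/12, 669/8, 8825/48]
= [218, 84, 184]

at x=2,y=2 over L1,L2,L3:
after L1 α=6/7: [870/7, 366/7, 1098/7]
after L2 α=2/3: [3628/21, 3880/21, 3464/21]
after L3 α=2/3: [8332/63, 12700/63, 12158/63]
→ [132, 202, 193]

(2,2) stack=L1,L2,L3,L4; from [0,0,0]:
+L1 (α=6/7) → [870/7, 366/7, 1098/7]
+L2 (α=2/3) → [3628/21, 3880/21, 3464/21]
+L3 (α=2/3) → [8332/63, 12700/63, 12158/63]
+L4 (α=4/5) → [66292/315, 59068/315, 70118/315]
→ [210, 188, 223]

(0,0) stack=L1,L2,L3,L4,L5; from [0,0,0]:
L1 α=3/4: [303/2, 735/4, 627/4]
L2 α=3/8: [2475/16, 3771/32, 4671/32]
L3 α=1/2: [6315/32, 4475/64, 7167/64]
L4 α=1/8: [48333/256, 33757/512, 59513/512]
L5 α=2/3: [39151/256, 139229/1536, 283769/1536]
rounded: [153, 91, 185]

at x=1,y=0 over L1,L2,L3,L4,L5,L6:
after L1 α=4/5: [52, 392/5, 996/5]
after L2 α=0: [52, 392/5, 996/5]
after L3 α=2/3: [554/3, 524/5, 2836/15]
after L4 α=5/6: [1282/9, 1912/15, 14611/90]
after L5 α=3/7: [11338/63, 2359/15, 40832/315]
after L6 α=1/3: [26204/189, 7643/45, 83239/945]
→ [139, 170, 88]

(2,2) stack=L1,L2,L3,L4,L5,L6; from [0,0,0]:
L1 α=6/7: [870/7, 366/7, 1098/7]
L2 α=2/3: [3628/21, 3880/21, 3464/21]
L3 α=2/3: [8332/63, 12700/63, 12158/63]
L4 α=4/5: [66292/315, 59068/315, 70118/315]
L5 α=1/2: [49841/315, 53789/315, 139733/630]
L6 α=5/7: [102832/2205, 381628/2205, 150758/2205]
rounded: [47, 173, 68]

at x=1,y=2 over L1,L2,L3,L4,L5,L6:
L1 α=1/2: [73, 23, 23]
L2 α=1/2: [193/2, 47/2, 96]
L3 α=3/4: [205/8, 713/8, 663/4]
L4 α=1/2: [877/16, 1481/16, 1563/8]
L5 α=3/5: [5461/40, 6233/40, 3927/20]
L6 α=5/7: [10361/140, 29133/140, 5277/70]
rounded: [74, 208, 75]


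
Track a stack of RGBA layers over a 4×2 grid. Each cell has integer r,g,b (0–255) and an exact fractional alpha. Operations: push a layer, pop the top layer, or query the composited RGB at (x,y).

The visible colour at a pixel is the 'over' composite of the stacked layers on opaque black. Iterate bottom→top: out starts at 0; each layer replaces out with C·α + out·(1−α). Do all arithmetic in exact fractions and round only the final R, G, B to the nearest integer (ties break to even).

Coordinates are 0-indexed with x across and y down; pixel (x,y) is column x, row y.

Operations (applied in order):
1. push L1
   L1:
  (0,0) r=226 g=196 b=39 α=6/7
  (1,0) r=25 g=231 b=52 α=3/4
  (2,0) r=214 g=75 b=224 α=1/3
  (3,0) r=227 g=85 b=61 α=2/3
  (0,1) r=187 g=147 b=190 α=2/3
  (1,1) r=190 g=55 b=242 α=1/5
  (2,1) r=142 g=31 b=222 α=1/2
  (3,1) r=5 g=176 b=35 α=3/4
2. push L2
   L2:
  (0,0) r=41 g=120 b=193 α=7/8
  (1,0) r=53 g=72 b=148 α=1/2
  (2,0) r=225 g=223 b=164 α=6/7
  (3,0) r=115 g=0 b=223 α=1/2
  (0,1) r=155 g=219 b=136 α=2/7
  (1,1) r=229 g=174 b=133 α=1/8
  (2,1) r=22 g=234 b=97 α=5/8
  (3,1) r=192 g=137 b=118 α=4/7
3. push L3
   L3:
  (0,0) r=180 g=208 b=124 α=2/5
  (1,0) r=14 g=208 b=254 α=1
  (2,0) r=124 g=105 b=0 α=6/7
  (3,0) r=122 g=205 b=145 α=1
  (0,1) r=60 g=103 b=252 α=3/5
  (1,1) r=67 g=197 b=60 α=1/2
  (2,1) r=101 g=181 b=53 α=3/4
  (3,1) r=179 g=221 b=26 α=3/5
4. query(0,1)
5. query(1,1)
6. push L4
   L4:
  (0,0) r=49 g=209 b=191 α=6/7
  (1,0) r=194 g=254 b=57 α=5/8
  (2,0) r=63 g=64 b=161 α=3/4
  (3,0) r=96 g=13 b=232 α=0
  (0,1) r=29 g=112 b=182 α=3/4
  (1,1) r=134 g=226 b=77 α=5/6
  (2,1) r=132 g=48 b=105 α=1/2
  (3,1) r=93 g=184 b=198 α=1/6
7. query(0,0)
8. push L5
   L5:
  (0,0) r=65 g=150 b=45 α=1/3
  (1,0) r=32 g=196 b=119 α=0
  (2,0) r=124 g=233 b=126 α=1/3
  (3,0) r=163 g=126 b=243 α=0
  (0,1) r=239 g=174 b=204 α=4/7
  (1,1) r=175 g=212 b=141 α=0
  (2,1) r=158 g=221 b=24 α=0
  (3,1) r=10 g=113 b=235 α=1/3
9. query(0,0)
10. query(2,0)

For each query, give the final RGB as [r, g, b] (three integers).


query (0,1) [L1,L2,L3] — begin 0,0,0
L1 α=2/3: [374/3, 98, 380/3]
L2 α=2/7: [400/3, 928/7, 388/3]
L3 α=3/5: [268/3, 4019/35, 3044/15]
= [89, 115, 203]

(1,1) stack=L1,L2,L3; from [0,0,0]:
+L1 (α=1/5) → [38, 11, 242/5]
+L2 (α=1/8) → [495/8, 251/8, 2359/40]
+L3 (α=1/2) → [1031/16, 1827/16, 4759/80]
→ [64, 114, 59]

query (0,0) [L1,L2,L3,L4] — begin 0,0,0
+L1 (α=6/7) → [1356/7, 168, 234/7]
+L2 (α=7/8) → [3365/56, 126, 9691/56]
+L3 (α=2/5) → [6051/56, 794/5, 42961/280]
+L4 (α=6/7) → [22515/392, 7064/35, 363841/1960]
rounded: [57, 202, 186]

(0,0) stack=L1,L2,L3,L4,L5; from [0,0,0]:
L1 α=6/7: [1356/7, 168, 234/7]
L2 α=7/8: [3365/56, 126, 9691/56]
L3 α=2/5: [6051/56, 794/5, 42961/280]
L4 α=6/7: [22515/392, 7064/35, 363841/1960]
L5 α=1/3: [35255/588, 19378/105, 407941/2940]
rounded: [60, 185, 139]

(2,0) stack=L1,L2,L3,L4,L5; from [0,0,0]:
after L1 α=1/3: [214/3, 25, 224/3]
after L2 α=6/7: [4264/21, 1363/7, 3176/21]
after L3 α=6/7: [19888/147, 5773/49, 3176/147]
after L4 α=3/4: [47671/588, 15181/196, 74177/588]
after L5 α=1/3: [84127/882, 38015/294, 111221/882]
rounded: [95, 129, 126]
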